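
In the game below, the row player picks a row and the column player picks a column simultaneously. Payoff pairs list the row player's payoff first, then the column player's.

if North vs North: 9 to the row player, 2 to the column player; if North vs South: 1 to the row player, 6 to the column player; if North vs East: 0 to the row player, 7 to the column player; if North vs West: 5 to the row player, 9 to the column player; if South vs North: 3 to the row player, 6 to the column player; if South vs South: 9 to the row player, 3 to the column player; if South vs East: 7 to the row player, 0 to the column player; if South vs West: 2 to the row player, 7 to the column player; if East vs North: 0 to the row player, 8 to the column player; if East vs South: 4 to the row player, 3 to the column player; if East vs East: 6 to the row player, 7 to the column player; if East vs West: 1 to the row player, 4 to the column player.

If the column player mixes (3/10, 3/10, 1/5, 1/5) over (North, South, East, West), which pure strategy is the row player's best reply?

South

The row player's best reply maximizes expected payoff against the mix.
North: (3/10)·9 + (3/10)·1 + (1/5)·0 + (1/5)·5 = 4
South: (3/10)·3 + (3/10)·9 + (1/5)·7 + (1/5)·2 = 27/5
East: (3/10)·0 + (3/10)·4 + (1/5)·6 + (1/5)·1 = 13/5
Highest expected payoff is 27/5, from South.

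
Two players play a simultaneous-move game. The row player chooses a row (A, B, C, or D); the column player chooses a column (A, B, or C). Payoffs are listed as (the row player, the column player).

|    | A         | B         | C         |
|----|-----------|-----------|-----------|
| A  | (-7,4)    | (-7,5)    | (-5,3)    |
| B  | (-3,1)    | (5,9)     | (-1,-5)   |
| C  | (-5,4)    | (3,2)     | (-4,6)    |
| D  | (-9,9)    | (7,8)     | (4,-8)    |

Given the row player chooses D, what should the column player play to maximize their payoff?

A

With the row player fixed at D, the column player's payoffs are: A → 9, B → 8, C → -8.
The maximum is 9, achieved by A.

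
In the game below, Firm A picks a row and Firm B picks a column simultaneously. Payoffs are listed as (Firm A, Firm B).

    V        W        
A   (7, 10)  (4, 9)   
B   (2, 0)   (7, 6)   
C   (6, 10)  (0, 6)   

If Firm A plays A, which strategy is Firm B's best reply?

With Firm A fixed at A, Firm B's payoffs are: V → 10, W → 9.
The maximum is 10, achieved by V.

V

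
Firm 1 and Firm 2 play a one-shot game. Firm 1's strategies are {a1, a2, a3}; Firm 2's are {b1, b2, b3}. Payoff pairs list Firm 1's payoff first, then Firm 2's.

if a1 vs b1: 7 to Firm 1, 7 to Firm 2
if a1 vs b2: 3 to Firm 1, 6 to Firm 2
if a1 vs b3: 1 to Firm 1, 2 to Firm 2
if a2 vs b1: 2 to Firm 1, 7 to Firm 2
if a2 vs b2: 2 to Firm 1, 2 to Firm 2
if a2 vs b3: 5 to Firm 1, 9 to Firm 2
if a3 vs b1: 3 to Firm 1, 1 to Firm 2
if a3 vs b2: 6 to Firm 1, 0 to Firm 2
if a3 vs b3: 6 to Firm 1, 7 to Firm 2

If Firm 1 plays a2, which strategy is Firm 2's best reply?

b3

With Firm 1 fixed at a2, Firm 2's payoffs are: b1 → 7, b2 → 2, b3 → 9.
The maximum is 9, achieved by b3.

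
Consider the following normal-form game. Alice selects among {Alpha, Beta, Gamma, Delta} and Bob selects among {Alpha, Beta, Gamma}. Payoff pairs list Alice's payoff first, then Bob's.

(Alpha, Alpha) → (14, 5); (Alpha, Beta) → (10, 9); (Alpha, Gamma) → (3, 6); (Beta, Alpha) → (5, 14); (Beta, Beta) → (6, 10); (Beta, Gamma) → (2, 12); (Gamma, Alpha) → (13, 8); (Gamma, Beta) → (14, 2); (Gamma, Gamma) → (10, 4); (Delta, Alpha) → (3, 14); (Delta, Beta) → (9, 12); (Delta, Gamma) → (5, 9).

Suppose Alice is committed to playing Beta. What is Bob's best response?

With Alice fixed at Beta, Bob's payoffs are: Alpha → 14, Beta → 10, Gamma → 12.
The maximum is 14, achieved by Alpha.

Alpha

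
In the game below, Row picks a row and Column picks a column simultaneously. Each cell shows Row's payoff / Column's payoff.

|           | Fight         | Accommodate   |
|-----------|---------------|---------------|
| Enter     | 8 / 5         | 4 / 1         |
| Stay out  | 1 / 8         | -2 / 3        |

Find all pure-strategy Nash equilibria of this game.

Check mutual best responses: a cell is a NE iff neither player can gain by unilaterally deviating.
Row's best responses — vs Fight: Enter (payoff 8); vs Accommodate: Enter (payoff 4).
Column's best responses — vs Enter: Fight (payoff 5); vs Stay out: Fight (payoff 8).
The only mutual best response is (Enter, Fight); neither player gains by switching there.

(Enter, Fight)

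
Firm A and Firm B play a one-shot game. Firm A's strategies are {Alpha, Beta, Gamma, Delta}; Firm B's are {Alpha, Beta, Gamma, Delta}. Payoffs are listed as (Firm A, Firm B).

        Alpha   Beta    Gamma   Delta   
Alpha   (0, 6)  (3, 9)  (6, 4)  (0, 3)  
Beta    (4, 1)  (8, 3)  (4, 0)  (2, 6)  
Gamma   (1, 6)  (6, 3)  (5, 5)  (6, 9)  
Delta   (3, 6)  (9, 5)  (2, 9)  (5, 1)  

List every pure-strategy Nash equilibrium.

(Gamma, Delta)

A profile is a Nash equilibrium when each player is best-responding to the other.
Firm A's best responses — vs Alpha: Beta (payoff 4); vs Beta: Delta (payoff 9); vs Gamma: Alpha (payoff 6); vs Delta: Gamma (payoff 6).
Firm B's best responses — vs Alpha: Beta (payoff 9); vs Beta: Delta (payoff 6); vs Gamma: Delta (payoff 9); vs Delta: Gamma (payoff 9).
The only mutual best response is (Gamma, Delta); neither player gains by switching there.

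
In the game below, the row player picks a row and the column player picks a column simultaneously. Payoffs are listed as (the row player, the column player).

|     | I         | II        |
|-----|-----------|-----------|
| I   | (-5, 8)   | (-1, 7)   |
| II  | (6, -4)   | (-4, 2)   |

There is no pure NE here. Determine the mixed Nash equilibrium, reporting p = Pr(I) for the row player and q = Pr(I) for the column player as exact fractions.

In a mixed NE each player is indifferent between their pure strategies, so the opponent's mix sets the indifference.
The column player indifferent between I and II: p·8 + (1−p)·(-4) = p·7 + (1−p)·2 ⟹ (-4) + 12p = 2 + 5p ⟹ p = 6/7.
The row player indifferent between I and II: q·(-5) + (1−q)·(-1) = q·6 + (1−q)·(-4) ⟹ (-1) + (-4)q = (-4) + 10q ⟹ q = 3/14.

p = 6/7, q = 3/14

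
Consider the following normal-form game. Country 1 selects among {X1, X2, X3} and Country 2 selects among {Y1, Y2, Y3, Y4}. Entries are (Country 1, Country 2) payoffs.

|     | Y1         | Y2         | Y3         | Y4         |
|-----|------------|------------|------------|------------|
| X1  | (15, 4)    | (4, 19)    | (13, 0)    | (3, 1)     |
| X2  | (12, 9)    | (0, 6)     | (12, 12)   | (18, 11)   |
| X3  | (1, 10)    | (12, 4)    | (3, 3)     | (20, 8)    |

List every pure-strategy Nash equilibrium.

There is no pure-strategy Nash equilibrium

Check mutual best responses: a cell is a NE iff neither player can gain by unilaterally deviating.
Country 1's best responses — vs Y1: X1 (payoff 15); vs Y2: X3 (payoff 12); vs Y3: X1 (payoff 13); vs Y4: X3 (payoff 20).
Country 2's best responses — vs X1: Y2 (payoff 19); vs X2: Y3 (payoff 12); vs X3: Y1 (payoff 10).
No cell has both players best-responding. For instance, Country 1's best reply to Y4 is X3, but against X3 Country 2 prefers Y1 over Y4.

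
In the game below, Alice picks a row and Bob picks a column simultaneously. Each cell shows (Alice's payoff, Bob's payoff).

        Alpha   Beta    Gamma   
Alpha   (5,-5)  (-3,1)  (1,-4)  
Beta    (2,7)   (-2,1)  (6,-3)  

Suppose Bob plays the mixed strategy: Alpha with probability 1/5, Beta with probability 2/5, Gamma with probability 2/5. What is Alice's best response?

Compute Alice's expected payoff from each pure strategy against the given mix.
Alpha: (1/5)·5 + (2/5)·(-3) + (2/5)·1 = 1/5
Beta: (1/5)·2 + (2/5)·(-2) + (2/5)·6 = 2
Highest expected payoff is 2, from Beta.

Beta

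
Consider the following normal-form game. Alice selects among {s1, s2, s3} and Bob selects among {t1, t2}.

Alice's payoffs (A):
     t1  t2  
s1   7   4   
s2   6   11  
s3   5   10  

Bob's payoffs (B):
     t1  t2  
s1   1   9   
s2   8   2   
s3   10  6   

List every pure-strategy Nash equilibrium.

No pure-strategy Nash equilibrium

Find each player's best response to every opponent strategy; NE are the intersections.
Alice's best responses — vs t1: s1 (payoff 7); vs t2: s2 (payoff 11).
Bob's best responses — vs s1: t2 (payoff 9); vs s2: t1 (payoff 8); vs s3: t1 (payoff 10).
No cell has both players best-responding. For instance, Alice's best reply to t1 is s1, but against s1 Bob prefers t2 over t1.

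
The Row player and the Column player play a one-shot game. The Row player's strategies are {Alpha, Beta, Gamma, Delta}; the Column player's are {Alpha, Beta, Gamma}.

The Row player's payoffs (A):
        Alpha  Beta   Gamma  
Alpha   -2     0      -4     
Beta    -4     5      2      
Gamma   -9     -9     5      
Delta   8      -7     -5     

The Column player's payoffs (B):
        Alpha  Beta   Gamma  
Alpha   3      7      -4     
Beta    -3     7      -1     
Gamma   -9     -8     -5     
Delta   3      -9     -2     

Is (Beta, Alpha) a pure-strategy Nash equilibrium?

Holding the Column player at Alpha: the Row player gets -4 from Beta but could get 8 by switching to Delta. The Row player has a profitable deviation.

No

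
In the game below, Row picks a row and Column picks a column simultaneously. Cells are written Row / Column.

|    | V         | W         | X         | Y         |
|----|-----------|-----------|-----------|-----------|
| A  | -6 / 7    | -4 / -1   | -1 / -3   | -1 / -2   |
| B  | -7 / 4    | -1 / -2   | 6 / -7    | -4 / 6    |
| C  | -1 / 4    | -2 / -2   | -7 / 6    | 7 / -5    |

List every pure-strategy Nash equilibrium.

Check mutual best responses: a cell is a NE iff neither player can gain by unilaterally deviating.
Row's best responses — vs V: C (payoff -1); vs W: B (payoff -1); vs X: B (payoff 6); vs Y: C (payoff 7).
Column's best responses — vs A: V (payoff 7); vs B: Y (payoff 6); vs C: X (payoff 6).
No cell has both players best-responding. For instance, Row's best reply to Y is C, but against C Column prefers X over Y.

No pure-strategy Nash equilibrium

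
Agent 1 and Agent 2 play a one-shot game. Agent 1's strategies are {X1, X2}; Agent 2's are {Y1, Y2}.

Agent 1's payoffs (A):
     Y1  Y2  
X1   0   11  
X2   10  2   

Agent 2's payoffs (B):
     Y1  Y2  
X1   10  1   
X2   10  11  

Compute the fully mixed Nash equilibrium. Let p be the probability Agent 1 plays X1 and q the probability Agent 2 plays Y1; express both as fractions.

Each player's mixing probability is pinned down by making the *other* player indifferent.
Agent 2 indifferent between Y1 and Y2: p·10 + (1−p)·10 = p·1 + (1−p)·11 ⟹ 10 + 0p = 11 + (-10)p ⟹ p = 1/10.
Agent 1 indifferent between X1 and X2: q·0 + (1−q)·11 = q·10 + (1−q)·2 ⟹ 11 + (-11)q = 2 + 8q ⟹ q = 9/19.

p = 1/10, q = 9/19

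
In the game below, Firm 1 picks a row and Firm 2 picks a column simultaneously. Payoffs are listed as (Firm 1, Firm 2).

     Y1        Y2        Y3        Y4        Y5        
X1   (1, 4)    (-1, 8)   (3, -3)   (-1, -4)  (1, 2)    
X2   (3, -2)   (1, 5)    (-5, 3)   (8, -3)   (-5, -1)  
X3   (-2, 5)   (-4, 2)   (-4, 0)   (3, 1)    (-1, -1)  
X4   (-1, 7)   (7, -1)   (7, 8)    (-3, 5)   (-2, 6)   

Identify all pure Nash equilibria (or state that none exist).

(X4, Y3)

A profile is a Nash equilibrium when each player is best-responding to the other.
Firm 1's best responses — vs Y1: X2 (payoff 3); vs Y2: X4 (payoff 7); vs Y3: X4 (payoff 7); vs Y4: X2 (payoff 8); vs Y5: X1 (payoff 1).
Firm 2's best responses — vs X1: Y2 (payoff 8); vs X2: Y2 (payoff 5); vs X3: Y1 (payoff 5); vs X4: Y3 (payoff 8).
The only mutual best response is (X4, Y3); neither player gains by switching there.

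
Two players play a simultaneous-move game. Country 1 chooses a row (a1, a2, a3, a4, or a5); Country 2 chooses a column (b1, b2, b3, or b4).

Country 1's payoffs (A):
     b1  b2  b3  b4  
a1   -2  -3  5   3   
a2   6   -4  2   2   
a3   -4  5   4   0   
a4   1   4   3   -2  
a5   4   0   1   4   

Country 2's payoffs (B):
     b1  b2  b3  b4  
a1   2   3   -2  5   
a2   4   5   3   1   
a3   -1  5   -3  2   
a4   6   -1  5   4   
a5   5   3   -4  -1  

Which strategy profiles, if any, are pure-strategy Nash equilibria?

A profile is a Nash equilibrium when each player is best-responding to the other.
Country 1's best responses — vs b1: a2 (payoff 6); vs b2: a3 (payoff 5); vs b3: a1 (payoff 5); vs b4: a5 (payoff 4).
Country 2's best responses — vs a1: b4 (payoff 5); vs a2: b2 (payoff 5); vs a3: b2 (payoff 5); vs a4: b1 (payoff 6); vs a5: b1 (payoff 5).
The only mutual best response is (a3, b2); neither player gains by switching there.

(a3, b2)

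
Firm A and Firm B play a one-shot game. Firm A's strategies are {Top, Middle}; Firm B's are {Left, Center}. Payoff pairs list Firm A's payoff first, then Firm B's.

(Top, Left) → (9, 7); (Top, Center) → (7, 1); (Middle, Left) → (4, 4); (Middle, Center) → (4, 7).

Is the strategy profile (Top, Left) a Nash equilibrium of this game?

Yes

Holding Firm B at Left: Firm A gets 9 from Top, versus 4 from Middle. No profitable deviation for Firm A.
Holding Firm A at Top: Firm B gets 7 from Left, versus 1 from Center. No profitable deviation for Firm B either.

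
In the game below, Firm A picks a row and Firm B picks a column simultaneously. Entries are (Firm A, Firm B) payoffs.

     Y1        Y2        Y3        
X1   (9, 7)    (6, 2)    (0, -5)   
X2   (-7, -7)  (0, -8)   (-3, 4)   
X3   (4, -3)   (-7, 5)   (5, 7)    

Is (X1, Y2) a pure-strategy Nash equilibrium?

Holding Firm B at Y2: Firm A gets 6 from X1, versus 0 from X2, -7 from X3. No profitable deviation for Firm A.
Holding Firm A at X1: Firm B gets 2 from Y2 but could get 7 by switching to Y1. Firm B has a profitable deviation.

No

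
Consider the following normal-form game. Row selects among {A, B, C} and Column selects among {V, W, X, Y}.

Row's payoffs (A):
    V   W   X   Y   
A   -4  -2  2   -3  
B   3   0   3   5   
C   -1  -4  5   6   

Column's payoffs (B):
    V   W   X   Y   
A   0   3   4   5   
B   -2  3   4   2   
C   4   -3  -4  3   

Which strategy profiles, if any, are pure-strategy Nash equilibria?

Check mutual best responses: a cell is a NE iff neither player can gain by unilaterally deviating.
Row's best responses — vs V: B (payoff 3); vs W: B (payoff 0); vs X: C (payoff 5); vs Y: C (payoff 6).
Column's best responses — vs A: Y (payoff 5); vs B: X (payoff 4); vs C: V (payoff 4).
No cell has both players best-responding. For instance, Row's best reply to Y is C, but against C Column prefers V over Y.

None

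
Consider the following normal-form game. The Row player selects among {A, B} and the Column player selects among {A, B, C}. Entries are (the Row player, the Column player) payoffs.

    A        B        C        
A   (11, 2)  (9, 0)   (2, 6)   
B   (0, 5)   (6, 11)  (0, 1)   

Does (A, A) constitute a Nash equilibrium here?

No

Holding the Column player at A: the Row player gets 11 from A, versus 0 from B. No profitable deviation for the Row player.
Holding the Row player at A: the Column player gets 2 from A but could get 6 by switching to C. The Column player has a profitable deviation.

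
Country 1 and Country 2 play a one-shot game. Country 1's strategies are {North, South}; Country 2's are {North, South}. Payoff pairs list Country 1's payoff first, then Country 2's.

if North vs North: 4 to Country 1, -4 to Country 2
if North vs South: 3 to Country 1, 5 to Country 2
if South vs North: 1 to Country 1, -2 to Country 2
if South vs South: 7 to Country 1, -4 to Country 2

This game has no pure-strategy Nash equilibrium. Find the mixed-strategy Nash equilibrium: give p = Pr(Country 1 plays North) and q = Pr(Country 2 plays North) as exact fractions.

Each player's mixing probability is pinned down by making the *other* player indifferent.
Country 2 indifferent between North and South: p·(-4) + (1−p)·(-2) = p·5 + (1−p)·(-4) ⟹ (-2) + (-2)p = (-4) + 9p ⟹ p = 2/11.
Country 1 indifferent between North and South: q·4 + (1−q)·3 = q·1 + (1−q)·7 ⟹ 3 + 1q = 7 + (-6)q ⟹ q = 4/7.

p = 2/11, q = 4/7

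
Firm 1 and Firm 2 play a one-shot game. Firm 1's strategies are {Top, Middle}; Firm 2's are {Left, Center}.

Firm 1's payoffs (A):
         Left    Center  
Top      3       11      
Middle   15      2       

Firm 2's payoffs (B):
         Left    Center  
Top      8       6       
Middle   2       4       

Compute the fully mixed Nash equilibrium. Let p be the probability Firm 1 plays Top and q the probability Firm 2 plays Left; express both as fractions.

p = 1/2, q = 3/7

In a mixed NE each player is indifferent between their pure strategies, so the opponent's mix sets the indifference.
Firm 2 indifferent between Left and Center: p·8 + (1−p)·2 = p·6 + (1−p)·4 ⟹ 2 + 6p = 4 + 2p ⟹ p = 1/2.
Firm 1 indifferent between Top and Middle: q·3 + (1−q)·11 = q·15 + (1−q)·2 ⟹ 11 + (-8)q = 2 + 13q ⟹ q = 3/7.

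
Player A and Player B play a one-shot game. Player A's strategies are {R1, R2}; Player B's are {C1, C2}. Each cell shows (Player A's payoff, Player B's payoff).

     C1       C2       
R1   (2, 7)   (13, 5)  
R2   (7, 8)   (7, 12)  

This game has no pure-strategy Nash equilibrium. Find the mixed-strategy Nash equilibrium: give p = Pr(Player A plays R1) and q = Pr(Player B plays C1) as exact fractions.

p = 2/3, q = 6/11

In a mixed NE each player is indifferent between their pure strategies, so the opponent's mix sets the indifference.
Player B indifferent between C1 and C2: p·7 + (1−p)·8 = p·5 + (1−p)·12 ⟹ 8 + (-1)p = 12 + (-7)p ⟹ p = 2/3.
Player A indifferent between R1 and R2: q·2 + (1−q)·13 = q·7 + (1−q)·7 ⟹ 13 + (-11)q = 7 + 0q ⟹ q = 6/11.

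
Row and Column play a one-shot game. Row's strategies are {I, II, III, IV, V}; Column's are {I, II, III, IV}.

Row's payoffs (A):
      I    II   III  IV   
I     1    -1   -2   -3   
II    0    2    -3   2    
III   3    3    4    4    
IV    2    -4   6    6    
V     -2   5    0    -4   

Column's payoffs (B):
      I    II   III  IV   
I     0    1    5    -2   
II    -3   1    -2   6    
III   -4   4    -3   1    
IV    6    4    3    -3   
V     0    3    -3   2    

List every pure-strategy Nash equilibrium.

Find each player's best response to every opponent strategy; NE are the intersections.
Row's best responses — vs I: III (payoff 3); vs II: V (payoff 5); vs III: IV (payoff 6); vs IV: IV (payoff 6).
Column's best responses — vs I: III (payoff 5); vs II: IV (payoff 6); vs III: II (payoff 4); vs IV: I (payoff 6); vs V: II (payoff 3).
The only mutual best response is (V, II); neither player gains by switching there.

(V, II)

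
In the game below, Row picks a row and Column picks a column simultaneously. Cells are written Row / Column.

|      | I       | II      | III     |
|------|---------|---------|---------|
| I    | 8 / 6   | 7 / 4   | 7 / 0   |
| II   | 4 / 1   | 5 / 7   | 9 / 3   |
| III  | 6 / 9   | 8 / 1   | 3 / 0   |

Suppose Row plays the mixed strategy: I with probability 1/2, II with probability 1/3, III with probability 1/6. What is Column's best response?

Column's best reply maximizes expected payoff against the mix.
I: (1/2)·6 + (1/3)·1 + (1/6)·9 = 29/6
II: (1/2)·4 + (1/3)·7 + (1/6)·1 = 9/2
III: (1/2)·0 + (1/3)·3 + (1/6)·0 = 1
Highest expected payoff is 29/6, from I.

I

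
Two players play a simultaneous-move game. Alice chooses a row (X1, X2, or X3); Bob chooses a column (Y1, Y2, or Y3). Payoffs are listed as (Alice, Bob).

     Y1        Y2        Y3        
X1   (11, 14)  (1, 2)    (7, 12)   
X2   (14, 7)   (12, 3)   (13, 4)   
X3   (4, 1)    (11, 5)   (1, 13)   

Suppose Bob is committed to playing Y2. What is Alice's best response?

With Bob fixed at Y2, Alice's payoffs are: X1 → 1, X2 → 12, X3 → 11.
The maximum is 12, achieved by X2.

X2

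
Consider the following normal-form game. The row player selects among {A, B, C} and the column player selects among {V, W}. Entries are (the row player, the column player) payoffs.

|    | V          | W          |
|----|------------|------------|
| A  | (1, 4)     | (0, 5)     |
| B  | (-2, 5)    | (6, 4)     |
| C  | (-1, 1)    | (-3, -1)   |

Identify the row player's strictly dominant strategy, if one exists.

No strictly dominant strategy

Check whether one of the row player's strategies beats all alternatives regardless of what the opponent does.
A is not dominant: against W, B gives 6 > 0.
B is not dominant: against V, A gives 1 > -2.
C is not dominant: against V, A gives 1 > -1.
No single strategy is best against every opponent action.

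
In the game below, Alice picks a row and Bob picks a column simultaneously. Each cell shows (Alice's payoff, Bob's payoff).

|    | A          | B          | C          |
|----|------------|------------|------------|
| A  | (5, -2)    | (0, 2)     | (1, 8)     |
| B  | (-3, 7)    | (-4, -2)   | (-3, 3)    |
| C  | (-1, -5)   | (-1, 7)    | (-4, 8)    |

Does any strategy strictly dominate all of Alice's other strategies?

A strategy is strictly dominant if it gives Alice a strictly higher payoff than every other strategy, against every choice by the opponent.
A strictly dominates: vs A: 5 > each of {-3, -1}; vs B: 0 > each of {-4, -1}; vs C: 1 > each of {-3, -4}.

A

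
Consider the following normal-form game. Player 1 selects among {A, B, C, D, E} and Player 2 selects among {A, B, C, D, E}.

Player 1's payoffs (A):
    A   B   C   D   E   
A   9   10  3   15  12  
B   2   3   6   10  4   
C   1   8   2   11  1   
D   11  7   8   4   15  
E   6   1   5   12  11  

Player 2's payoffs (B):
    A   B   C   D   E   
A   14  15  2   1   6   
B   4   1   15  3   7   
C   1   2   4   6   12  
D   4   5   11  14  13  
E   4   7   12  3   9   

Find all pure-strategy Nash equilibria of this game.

(A, B)

Find each player's best response to every opponent strategy; NE are the intersections.
Player 1's best responses — vs A: D (payoff 11); vs B: A (payoff 10); vs C: D (payoff 8); vs D: A (payoff 15); vs E: D (payoff 15).
Player 2's best responses — vs A: B (payoff 15); vs B: C (payoff 15); vs C: E (payoff 12); vs D: D (payoff 14); vs E: C (payoff 12).
The only mutual best response is (A, B); neither player gains by switching there.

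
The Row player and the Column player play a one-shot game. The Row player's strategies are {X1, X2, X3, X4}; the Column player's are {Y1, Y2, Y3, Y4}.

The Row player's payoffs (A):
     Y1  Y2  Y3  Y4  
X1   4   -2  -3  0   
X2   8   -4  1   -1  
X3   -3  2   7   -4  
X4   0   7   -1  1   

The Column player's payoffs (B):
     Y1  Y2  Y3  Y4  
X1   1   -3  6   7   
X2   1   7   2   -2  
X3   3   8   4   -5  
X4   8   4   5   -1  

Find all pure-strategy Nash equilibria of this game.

Find each player's best response to every opponent strategy; NE are the intersections.
The Row player's best responses — vs Y1: X2 (payoff 8); vs Y2: X4 (payoff 7); vs Y3: X3 (payoff 7); vs Y4: X4 (payoff 1).
The Column player's best responses — vs X1: Y4 (payoff 7); vs X2: Y2 (payoff 7); vs X3: Y2 (payoff 8); vs X4: Y1 (payoff 8).
No cell has both players best-responding. For instance, the Row player's best reply to Y2 is X4, but against X4 the Column player prefers Y1 over Y2.

There is no pure-strategy Nash equilibrium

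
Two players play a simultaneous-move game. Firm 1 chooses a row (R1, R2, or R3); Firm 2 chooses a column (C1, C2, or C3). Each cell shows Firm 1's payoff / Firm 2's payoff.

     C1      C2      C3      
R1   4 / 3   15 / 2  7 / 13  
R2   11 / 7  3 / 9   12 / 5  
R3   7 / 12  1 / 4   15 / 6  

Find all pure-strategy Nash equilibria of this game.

There is no pure-strategy Nash equilibrium

Find each player's best response to every opponent strategy; NE are the intersections.
Firm 1's best responses — vs C1: R2 (payoff 11); vs C2: R1 (payoff 15); vs C3: R3 (payoff 15).
Firm 2's best responses — vs R1: C3 (payoff 13); vs R2: C2 (payoff 9); vs R3: C1 (payoff 12).
No cell has both players best-responding. For instance, Firm 1's best reply to C2 is R1, but against R1 Firm 2 prefers C3 over C2.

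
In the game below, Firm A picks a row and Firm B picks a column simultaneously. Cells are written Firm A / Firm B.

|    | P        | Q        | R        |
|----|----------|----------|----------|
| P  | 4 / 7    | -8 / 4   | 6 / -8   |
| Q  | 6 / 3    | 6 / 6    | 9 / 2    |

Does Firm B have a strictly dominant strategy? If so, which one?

Check whether one of Firm B's strategies beats all alternatives regardless of what the opponent does.
P is not dominant: against Q, Q gives 6 > 3.
Q is not dominant: against P, P gives 7 > 4.
R is not dominant: against P, P gives 7 > -8.
No single strategy is best against every opponent action.

None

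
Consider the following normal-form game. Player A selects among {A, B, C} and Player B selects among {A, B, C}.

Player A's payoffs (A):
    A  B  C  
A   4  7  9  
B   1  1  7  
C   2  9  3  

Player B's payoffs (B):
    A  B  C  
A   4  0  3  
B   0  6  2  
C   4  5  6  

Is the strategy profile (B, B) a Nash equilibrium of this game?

Holding Player B at B: Player A gets 1 from B but could get 9 by switching to C. Player A has a profitable deviation.

No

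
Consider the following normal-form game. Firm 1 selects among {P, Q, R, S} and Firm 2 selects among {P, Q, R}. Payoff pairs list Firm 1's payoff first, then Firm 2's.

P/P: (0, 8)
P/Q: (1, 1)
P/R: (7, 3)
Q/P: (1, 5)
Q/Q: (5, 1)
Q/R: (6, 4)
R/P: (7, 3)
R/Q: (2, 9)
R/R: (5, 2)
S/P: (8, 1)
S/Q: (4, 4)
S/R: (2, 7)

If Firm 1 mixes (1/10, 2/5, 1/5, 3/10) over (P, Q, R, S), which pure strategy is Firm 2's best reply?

Firm 2's best reply maximizes expected payoff against the mix.
P: (1/10)·8 + (2/5)·5 + (1/5)·3 + (3/10)·1 = 37/10
Q: (1/10)·1 + (2/5)·1 + (1/5)·9 + (3/10)·4 = 7/2
R: (1/10)·3 + (2/5)·4 + (1/5)·2 + (3/10)·7 = 22/5
Highest expected payoff is 22/5, from R.

R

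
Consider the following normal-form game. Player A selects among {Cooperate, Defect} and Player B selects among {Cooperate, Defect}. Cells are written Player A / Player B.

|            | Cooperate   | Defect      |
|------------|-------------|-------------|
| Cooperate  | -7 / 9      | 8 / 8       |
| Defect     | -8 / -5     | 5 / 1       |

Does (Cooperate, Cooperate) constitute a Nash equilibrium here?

Yes

Holding Player B at Cooperate: Player A gets -7 from Cooperate, versus -8 from Defect. No profitable deviation for Player A.
Holding Player A at Cooperate: Player B gets 9 from Cooperate, versus 8 from Defect. No profitable deviation for Player B either.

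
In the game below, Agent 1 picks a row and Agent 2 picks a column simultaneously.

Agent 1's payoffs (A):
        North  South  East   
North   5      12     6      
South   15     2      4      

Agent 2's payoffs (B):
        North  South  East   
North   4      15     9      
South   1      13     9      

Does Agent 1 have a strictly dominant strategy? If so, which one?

A strategy is strictly dominant if it gives Agent 1 a strictly higher payoff than every other strategy, against every choice by the opponent.
North is not dominant: against North, South gives 15 > 5.
South is not dominant: against South, North gives 12 > 2.
No single strategy is best against every opponent action.

No strictly dominant strategy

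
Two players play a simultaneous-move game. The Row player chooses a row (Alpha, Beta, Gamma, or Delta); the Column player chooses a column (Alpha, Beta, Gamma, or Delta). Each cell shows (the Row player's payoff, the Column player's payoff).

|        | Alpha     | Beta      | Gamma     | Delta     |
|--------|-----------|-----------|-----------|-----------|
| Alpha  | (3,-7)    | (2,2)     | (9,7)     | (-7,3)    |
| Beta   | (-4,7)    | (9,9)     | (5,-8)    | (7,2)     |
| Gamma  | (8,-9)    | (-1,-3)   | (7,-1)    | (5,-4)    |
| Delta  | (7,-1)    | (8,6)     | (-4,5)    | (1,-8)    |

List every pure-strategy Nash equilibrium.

Check mutual best responses: a cell is a NE iff neither player can gain by unilaterally deviating.
The Row player's best responses — vs Alpha: Gamma (payoff 8); vs Beta: Beta (payoff 9); vs Gamma: Alpha (payoff 9); vs Delta: Beta (payoff 7).
The Column player's best responses — vs Alpha: Gamma (payoff 7); vs Beta: Beta (payoff 9); vs Gamma: Gamma (payoff -1); vs Delta: Beta (payoff 6).
Mutual best responses occur at (Alpha, Gamma) and (Beta, Beta); at each, neither player gains by switching.

(Alpha, Gamma) and (Beta, Beta)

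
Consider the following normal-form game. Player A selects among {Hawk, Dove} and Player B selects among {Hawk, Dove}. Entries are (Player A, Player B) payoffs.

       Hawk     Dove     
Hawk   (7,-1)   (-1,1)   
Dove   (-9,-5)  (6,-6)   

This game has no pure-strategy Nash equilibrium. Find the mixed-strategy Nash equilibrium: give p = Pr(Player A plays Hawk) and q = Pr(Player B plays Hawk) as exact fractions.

Each player's mixing probability is pinned down by making the *other* player indifferent.
Player B indifferent between Hawk and Dove: p·(-1) + (1−p)·(-5) = p·1 + (1−p)·(-6) ⟹ (-5) + 4p = (-6) + 7p ⟹ p = 1/3.
Player A indifferent between Hawk and Dove: q·7 + (1−q)·(-1) = q·(-9) + (1−q)·6 ⟹ (-1) + 8q = 6 + (-15)q ⟹ q = 7/23.

p = 1/3, q = 7/23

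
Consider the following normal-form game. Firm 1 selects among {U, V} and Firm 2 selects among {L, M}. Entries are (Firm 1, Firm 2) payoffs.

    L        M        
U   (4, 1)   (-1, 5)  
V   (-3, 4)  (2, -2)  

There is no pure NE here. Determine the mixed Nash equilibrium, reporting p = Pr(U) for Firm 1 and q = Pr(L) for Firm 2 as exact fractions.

In a mixed NE each player is indifferent between their pure strategies, so the opponent's mix sets the indifference.
Firm 2 indifferent between L and M: p·1 + (1−p)·4 = p·5 + (1−p)·(-2) ⟹ 4 + (-3)p = (-2) + 7p ⟹ p = 3/5.
Firm 1 indifferent between U and V: q·4 + (1−q)·(-1) = q·(-3) + (1−q)·2 ⟹ (-1) + 5q = 2 + (-5)q ⟹ q = 3/10.

p = 3/5, q = 3/10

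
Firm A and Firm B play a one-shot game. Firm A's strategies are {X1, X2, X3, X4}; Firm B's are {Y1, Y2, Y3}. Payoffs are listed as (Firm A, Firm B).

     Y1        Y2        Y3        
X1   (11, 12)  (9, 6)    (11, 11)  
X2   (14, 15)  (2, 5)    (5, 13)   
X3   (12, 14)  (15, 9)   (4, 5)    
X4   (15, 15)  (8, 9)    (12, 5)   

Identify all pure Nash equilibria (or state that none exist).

(X4, Y1)

Check mutual best responses: a cell is a NE iff neither player can gain by unilaterally deviating.
Firm A's best responses — vs Y1: X4 (payoff 15); vs Y2: X3 (payoff 15); vs Y3: X4 (payoff 12).
Firm B's best responses — vs X1: Y1 (payoff 12); vs X2: Y1 (payoff 15); vs X3: Y1 (payoff 14); vs X4: Y1 (payoff 15).
The only mutual best response is (X4, Y1); neither player gains by switching there.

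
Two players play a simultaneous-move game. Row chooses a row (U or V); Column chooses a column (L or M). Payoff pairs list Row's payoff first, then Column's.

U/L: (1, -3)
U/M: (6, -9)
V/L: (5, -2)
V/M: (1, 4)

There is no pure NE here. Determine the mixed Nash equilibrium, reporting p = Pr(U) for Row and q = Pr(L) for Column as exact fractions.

In a mixed NE each player is indifferent between their pure strategies, so the opponent's mix sets the indifference.
Column indifferent between L and M: p·(-3) + (1−p)·(-2) = p·(-9) + (1−p)·4 ⟹ (-2) + (-1)p = 4 + (-13)p ⟹ p = 1/2.
Row indifferent between U and V: q·1 + (1−q)·6 = q·5 + (1−q)·1 ⟹ 6 + (-5)q = 1 + 4q ⟹ q = 5/9.

p = 1/2, q = 5/9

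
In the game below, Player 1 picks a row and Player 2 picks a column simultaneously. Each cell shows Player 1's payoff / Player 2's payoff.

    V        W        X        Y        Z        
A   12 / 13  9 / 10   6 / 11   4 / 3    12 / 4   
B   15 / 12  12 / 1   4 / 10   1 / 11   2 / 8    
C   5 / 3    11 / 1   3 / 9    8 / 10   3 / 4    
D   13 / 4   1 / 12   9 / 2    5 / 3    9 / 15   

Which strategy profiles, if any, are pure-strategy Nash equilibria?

(B, V) and (C, Y)

A profile is a Nash equilibrium when each player is best-responding to the other.
Player 1's best responses — vs V: B (payoff 15); vs W: B (payoff 12); vs X: D (payoff 9); vs Y: C (payoff 8); vs Z: A (payoff 12).
Player 2's best responses — vs A: V (payoff 13); vs B: V (payoff 12); vs C: Y (payoff 10); vs D: Z (payoff 15).
Mutual best responses occur at (B, V) and (C, Y); at each, neither player gains by switching.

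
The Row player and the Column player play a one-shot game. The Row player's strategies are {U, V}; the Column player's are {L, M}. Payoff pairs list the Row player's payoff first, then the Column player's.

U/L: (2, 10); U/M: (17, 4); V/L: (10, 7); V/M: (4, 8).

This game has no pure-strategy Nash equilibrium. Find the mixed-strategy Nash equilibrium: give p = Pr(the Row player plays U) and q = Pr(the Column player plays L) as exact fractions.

Each player's mixing probability is pinned down by making the *other* player indifferent.
The Column player indifferent between L and M: p·10 + (1−p)·7 = p·4 + (1−p)·8 ⟹ 7 + 3p = 8 + (-4)p ⟹ p = 1/7.
The Row player indifferent between U and V: q·2 + (1−q)·17 = q·10 + (1−q)·4 ⟹ 17 + (-15)q = 4 + 6q ⟹ q = 13/21.

p = 1/7, q = 13/21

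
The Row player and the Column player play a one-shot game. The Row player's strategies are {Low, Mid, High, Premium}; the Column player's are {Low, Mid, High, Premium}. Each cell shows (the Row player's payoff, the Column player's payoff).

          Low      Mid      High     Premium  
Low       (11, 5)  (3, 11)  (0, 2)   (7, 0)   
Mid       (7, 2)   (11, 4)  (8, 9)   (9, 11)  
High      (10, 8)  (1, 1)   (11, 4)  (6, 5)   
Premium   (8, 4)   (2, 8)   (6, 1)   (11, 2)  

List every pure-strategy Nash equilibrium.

Check mutual best responses: a cell is a NE iff neither player can gain by unilaterally deviating.
The Row player's best responses — vs Low: Low (payoff 11); vs Mid: Mid (payoff 11); vs High: High (payoff 11); vs Premium: Premium (payoff 11).
The Column player's best responses — vs Low: Mid (payoff 11); vs Mid: Premium (payoff 11); vs High: Low (payoff 8); vs Premium: Mid (payoff 8).
No cell has both players best-responding. For instance, the Row player's best reply to Mid is Mid, but against Mid the Column player prefers Premium over Mid.

There is no pure-strategy Nash equilibrium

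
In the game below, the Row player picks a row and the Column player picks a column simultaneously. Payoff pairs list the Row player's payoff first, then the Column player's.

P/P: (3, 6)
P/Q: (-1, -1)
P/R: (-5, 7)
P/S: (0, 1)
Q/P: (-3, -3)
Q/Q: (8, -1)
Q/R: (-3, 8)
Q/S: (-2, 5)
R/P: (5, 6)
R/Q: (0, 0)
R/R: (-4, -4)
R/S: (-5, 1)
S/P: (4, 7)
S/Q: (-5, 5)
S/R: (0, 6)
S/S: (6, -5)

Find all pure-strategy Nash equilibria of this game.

Check mutual best responses: a cell is a NE iff neither player can gain by unilaterally deviating.
The Row player's best responses — vs P: R (payoff 5); vs Q: Q (payoff 8); vs R: S (payoff 0); vs S: S (payoff 6).
The Column player's best responses — vs P: R (payoff 7); vs Q: R (payoff 8); vs R: P (payoff 6); vs S: P (payoff 7).
The only mutual best response is (R, P); neither player gains by switching there.

(R, P)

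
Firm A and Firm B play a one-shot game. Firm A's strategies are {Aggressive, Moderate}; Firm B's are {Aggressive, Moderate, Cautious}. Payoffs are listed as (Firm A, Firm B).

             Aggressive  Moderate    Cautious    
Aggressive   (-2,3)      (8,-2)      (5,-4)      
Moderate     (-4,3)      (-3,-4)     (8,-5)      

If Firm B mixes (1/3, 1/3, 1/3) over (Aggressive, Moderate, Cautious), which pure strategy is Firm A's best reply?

Firm A's best reply maximizes expected payoff against the mix.
Aggressive: (1/3)·(-2) + (1/3)·8 + (1/3)·5 = 11/3
Moderate: (1/3)·(-4) + (1/3)·(-3) + (1/3)·8 = 1/3
Highest expected payoff is 11/3, from Aggressive.

Aggressive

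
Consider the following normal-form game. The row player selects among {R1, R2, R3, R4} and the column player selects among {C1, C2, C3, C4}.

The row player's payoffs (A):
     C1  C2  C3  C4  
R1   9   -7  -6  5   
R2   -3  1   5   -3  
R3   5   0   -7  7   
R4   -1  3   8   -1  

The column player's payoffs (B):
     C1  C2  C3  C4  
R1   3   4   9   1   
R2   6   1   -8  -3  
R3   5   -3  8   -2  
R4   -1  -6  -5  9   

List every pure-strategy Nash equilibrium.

None

Check mutual best responses: a cell is a NE iff neither player can gain by unilaterally deviating.
The row player's best responses — vs C1: R1 (payoff 9); vs C2: R4 (payoff 3); vs C3: R4 (payoff 8); vs C4: R3 (payoff 7).
The column player's best responses — vs R1: C3 (payoff 9); vs R2: C1 (payoff 6); vs R3: C3 (payoff 8); vs R4: C4 (payoff 9).
No cell has both players best-responding. For instance, the row player's best reply to C4 is R3, but against R3 the column player prefers C3 over C4.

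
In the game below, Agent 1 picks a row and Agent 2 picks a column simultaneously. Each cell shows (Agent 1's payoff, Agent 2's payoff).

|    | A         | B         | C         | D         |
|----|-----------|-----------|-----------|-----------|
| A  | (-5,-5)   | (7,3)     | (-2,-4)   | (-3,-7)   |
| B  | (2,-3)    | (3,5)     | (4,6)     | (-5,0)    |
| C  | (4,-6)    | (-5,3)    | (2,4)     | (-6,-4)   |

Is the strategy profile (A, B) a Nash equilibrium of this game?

Holding Agent 2 at B: Agent 1 gets 7 from A, versus 3 from B, -5 from C. No profitable deviation for Agent 1.
Holding Agent 1 at A: Agent 2 gets 3 from B, versus -5 from A, -4 from C, -7 from D. No profitable deviation for Agent 2 either.

Yes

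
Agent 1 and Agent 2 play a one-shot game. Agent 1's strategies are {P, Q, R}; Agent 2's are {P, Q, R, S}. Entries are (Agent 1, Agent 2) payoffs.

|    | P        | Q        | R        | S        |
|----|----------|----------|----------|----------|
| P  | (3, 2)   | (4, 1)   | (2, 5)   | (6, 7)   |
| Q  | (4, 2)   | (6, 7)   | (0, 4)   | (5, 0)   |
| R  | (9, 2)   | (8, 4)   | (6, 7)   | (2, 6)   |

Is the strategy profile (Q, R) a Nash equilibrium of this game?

No

Holding Agent 2 at R: Agent 1 gets 0 from Q but could get 6 by switching to R. Agent 1 has a profitable deviation.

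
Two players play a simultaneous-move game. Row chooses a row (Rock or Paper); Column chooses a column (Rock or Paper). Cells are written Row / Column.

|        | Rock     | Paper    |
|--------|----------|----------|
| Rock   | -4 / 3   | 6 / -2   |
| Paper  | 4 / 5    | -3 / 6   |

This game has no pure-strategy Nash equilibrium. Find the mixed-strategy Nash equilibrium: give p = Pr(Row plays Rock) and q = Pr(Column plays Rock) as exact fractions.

p = 1/6, q = 9/17

In a mixed NE each player is indifferent between their pure strategies, so the opponent's mix sets the indifference.
Column indifferent between Rock and Paper: p·3 + (1−p)·5 = p·(-2) + (1−p)·6 ⟹ 5 + (-2)p = 6 + (-8)p ⟹ p = 1/6.
Row indifferent between Rock and Paper: q·(-4) + (1−q)·6 = q·4 + (1−q)·(-3) ⟹ 6 + (-10)q = (-3) + 7q ⟹ q = 9/17.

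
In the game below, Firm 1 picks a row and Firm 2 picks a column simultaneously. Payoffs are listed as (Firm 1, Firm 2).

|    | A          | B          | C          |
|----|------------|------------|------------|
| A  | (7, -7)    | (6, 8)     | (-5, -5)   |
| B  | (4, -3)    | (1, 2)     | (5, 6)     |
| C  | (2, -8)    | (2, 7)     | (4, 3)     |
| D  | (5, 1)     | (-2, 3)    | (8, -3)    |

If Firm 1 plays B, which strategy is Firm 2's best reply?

With Firm 1 fixed at B, Firm 2's payoffs are: A → -3, B → 2, C → 6.
The maximum is 6, achieved by C.

C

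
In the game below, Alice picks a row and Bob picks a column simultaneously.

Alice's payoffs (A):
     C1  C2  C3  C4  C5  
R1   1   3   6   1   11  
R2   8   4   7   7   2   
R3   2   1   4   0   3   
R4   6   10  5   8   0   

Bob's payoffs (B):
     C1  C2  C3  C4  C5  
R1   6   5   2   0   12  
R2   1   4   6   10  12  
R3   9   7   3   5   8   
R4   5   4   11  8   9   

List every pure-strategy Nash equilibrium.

(R1, C5)

Check mutual best responses: a cell is a NE iff neither player can gain by unilaterally deviating.
Alice's best responses — vs C1: R2 (payoff 8); vs C2: R4 (payoff 10); vs C3: R2 (payoff 7); vs C4: R4 (payoff 8); vs C5: R1 (payoff 11).
Bob's best responses — vs R1: C5 (payoff 12); vs R2: C5 (payoff 12); vs R3: C1 (payoff 9); vs R4: C3 (payoff 11).
The only mutual best response is (R1, C5); neither player gains by switching there.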